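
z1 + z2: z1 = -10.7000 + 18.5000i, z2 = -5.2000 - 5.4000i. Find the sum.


Real: -10.7 - 5.2 = -15.9
Imag: 18.5 - 5.4 = 13.1

-15.9000 + 13.1000i


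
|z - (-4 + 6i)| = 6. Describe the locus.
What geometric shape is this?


|z - z0| = r is a circle with center z0 and radius r.
Center = (-4, 6), radius = 6

Circle with center (-4, 6) and radius 6


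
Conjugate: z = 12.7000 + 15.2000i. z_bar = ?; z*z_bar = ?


z_bar = 12.7000 - 15.2000i
z*z_bar = 12.7^2 + 15.2^2 = 161.29 + 231.04 = 392.33

z_bar = 12.7000 - 15.2000i, z*z_bar = 392.33


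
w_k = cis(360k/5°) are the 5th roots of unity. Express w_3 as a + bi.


Angle = 360*3/5 = 216°
a = cos(216°) = -0.8090
b = sin(216°) = -0.5878

-0.8090 - 0.5878i


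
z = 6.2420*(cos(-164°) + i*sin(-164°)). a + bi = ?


a = 6.2420*cos(-164°) = 6.2420*(-0.96126) = -6.0002
b = 6.2420*sin(-164°) = 6.2420*(-0.27564) = -1.7205

-6.0002 - 1.7205i


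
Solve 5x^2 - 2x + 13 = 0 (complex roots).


disc = (-2)^2 - 4*5*13 = 4 - 260 = -256
sqrt(|disc|) = sqrt(256) = 16.0000
Real part = 2/(2*5) = 0.2000
Imag part = 16.0000/(2*5) = 1.6000

0.2000 ± 1.6000i


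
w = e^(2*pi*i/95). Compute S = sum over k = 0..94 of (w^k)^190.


The roots are w_k = w^k with w = e^(2*pi*i/95), and (w^k)^190 = (w^190)^k.
So S = 1 + u + u^2 + ... + u^(94) with u = w^190.
190 = 2*95 + 0, so 190 is a multiple of 95 and u = (w^95)^2 = 1.
Every one of the 95 terms equals 1: S = 95

S = 95


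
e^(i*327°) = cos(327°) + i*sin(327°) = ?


cos(327°) = 0.8387
sin(327°) = -0.5446

e^(i*327°) = 0.8387 - 0.5446i


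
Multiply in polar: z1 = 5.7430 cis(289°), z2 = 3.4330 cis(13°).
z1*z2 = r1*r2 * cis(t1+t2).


r = 5.7430 * 3.4330 = 19.7157
theta = 289° + 13° = 302° = 302° (mod 360)

19.7157 cis(302°)


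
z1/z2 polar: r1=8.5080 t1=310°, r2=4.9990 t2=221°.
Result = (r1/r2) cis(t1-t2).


r = 8.5080 / 4.9990 = 1.7019
theta = 310° - 221° = 89° = 89° (mod 360)

1.7019 cis(89°)


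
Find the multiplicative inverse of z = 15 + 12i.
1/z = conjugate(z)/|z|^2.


|z|^2 = 225+144 = 369
1/z = (15 - 12i)/369

1/z = 0.0407 - 0.0325i


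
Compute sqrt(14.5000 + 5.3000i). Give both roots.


|z| = sqrt(210.25+28.09) = 15.4383
sqrt((|z|+a)/2) = sqrt((15.4383+14.5)/2) = sqrt(14.9691) = 3.8690
sqrt((|z|-a)/2) = sqrt((15.4383-14.5)/2) = sqrt(0.4691) = 0.6849

±(3.8690 + 0.6849i) i.e. 3.8690 + 0.6849i and -3.8690 - 0.6849i


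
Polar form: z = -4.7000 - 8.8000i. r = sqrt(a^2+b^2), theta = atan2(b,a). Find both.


r = sqrt(22.09+77.44) = sqrt(99.53) = 9.9765
theta = atan2(-8.8, -4.7) = -118.1063 degrees

r = 9.9765, theta = -118.1063 degrees


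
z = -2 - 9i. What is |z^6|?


|z| = sqrt(4+81) = sqrt(85) = 9.2195
|z^6| = |z|^6 = (sqrt(85))^6 = 85^3 = 614125

|z^6| = 614125


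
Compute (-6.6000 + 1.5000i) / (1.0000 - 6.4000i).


Conjugate of z2 = 1.0000 + 6.4000i
Numerator: (-6.6000 + 1.5000i)(1.0000 + 6.4000i) = -16.2000 - 40.7400i
Denominator: 1^2 + (-6.4)^2 = 41.96
Result = (-16.2000 - 40.7400i)/41.96

-0.3861 - 0.9709i


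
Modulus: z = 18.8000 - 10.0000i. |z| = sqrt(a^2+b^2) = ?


|z| = sqrt(18.8^2 + (-10)^2) = sqrt(353.44 + 100) = sqrt(453.44) = 21.2941

|z| = 21.2941


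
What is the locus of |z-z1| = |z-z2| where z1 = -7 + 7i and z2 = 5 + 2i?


Equal distances means the locus is the perpendicular bisector of z1 and z2.
Midpoint = ((-7+5)/2, (7+2)/2) = (-1.0000, 4.5000)

Perpendicular bisector through (-1.0000, 4.5000)


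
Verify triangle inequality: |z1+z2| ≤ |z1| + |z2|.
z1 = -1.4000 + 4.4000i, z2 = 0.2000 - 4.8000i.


|z1| = sqrt((-1.4)^2 + 4.4^2) = sqrt(21.32) = 4.6174
|z2| = sqrt(0.2^2 + (-4.8)^2) = sqrt(23.08) = 4.8042
z1+z2 = -1.2000 - 0.4000i
|z1+z2| = sqrt(1.6) = 1.2649
|z1|+|z2| = 4.6174 + 4.8042 = 9.4216

|z1+z2| = 1.2649 ≤ |z1|+|z2| = 9.4216 (verified)


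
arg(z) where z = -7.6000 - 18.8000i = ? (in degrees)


Re = -7.6, Im = -18.8
arg = atan2(-18.8, -7.6) = -112.0113 degrees

arg(z) = -112.0113 degrees


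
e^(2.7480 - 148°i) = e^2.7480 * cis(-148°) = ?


e^2.7480 = 15.6114
cos(-148°) = -0.84805
sin(-148°) = -0.52992
Real = 15.6114*(-0.84805) = -13.2392
Imag = 15.6114*(-0.52992) = -8.2728

-13.2392 - 8.2728i


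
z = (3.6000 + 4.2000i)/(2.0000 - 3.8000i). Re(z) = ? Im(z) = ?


Multiply by conjugate: (3.6000 + 4.2000i)(2.0000 + 3.8000i) / (2^2 + (-3.8)^2)
Numerator real = 3.6*2 + 4.2*(-3.8) = -8.76
Numerator imag = 4.2*2 - 3.6*(-3.8) = 22.08
Denominator = 18.44
Re(z) = -8.76/18.44 = -0.4751
Im(z) = 22.08/18.44 = 1.1974

Re(z) = -0.4751, Im(z) = 1.1974


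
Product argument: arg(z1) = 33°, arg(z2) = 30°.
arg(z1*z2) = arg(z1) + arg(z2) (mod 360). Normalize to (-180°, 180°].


arg(z1*z2) = 33° + 30° = 63°
Normalized to (-180°, 180°]: 63°

63°


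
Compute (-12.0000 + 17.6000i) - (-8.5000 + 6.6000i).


Real: -12 + 8.5 = -3.5
Imag: 17.6 - 6.6 = 11

-3.5000 + 11.0000i


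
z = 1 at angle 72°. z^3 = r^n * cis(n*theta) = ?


r^3 = 1^3 = 1
n*theta = 3*72° = 216° = 216° (mod 360)
a = 1*cos(216°) = -0.8090
b = 1*sin(216°) = -0.5878

1 cis(216°) = -0.8090 - 0.5878i


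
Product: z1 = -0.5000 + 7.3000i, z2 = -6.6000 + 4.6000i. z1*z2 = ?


Real = -0.5*(-6.6) - 7.3*4.6 = 3.3 - 33.58 = -30.28
Imag = -0.5*4.6 - (6.6)*7.3 = -2.3 - (48.18) = -50.48

-30.2800 - 50.4800i


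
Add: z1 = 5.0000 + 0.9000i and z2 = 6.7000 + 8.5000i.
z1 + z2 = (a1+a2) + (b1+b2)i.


Real: 5 + 6.7 = 11.7
Imag: 0.9 + 8.5 = 9.4

11.7000 + 9.4000i


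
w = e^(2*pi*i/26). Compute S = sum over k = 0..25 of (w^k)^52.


The roots are w_k = w^k with w = e^(2*pi*i/26), and (w^k)^52 = (w^52)^k.
So S = 1 + u + u^2 + ... + u^(25) with u = w^52.
52 = 2*26 + 0, so 52 is a multiple of 26 and u = (w^26)^2 = 1.
Every one of the 26 terms equals 1: S = 26

S = 26


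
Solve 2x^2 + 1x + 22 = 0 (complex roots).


disc = 1^2 - 4*2*22 = 1 - 176 = -175
sqrt(|disc|) = sqrt(175) = 13.2288
Real part = -1/(2*2) = -0.2500
Imag part = 13.2288/(2*2) = 3.3072

-0.2500 ± 3.3072i


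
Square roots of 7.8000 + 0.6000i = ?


|z| = sqrt(60.84+0.36) = 7.8230
sqrt((|z|+a)/2) = sqrt((7.8230+7.8)/2) = sqrt(7.8115) = 2.7949
sqrt((|z|-a)/2) = sqrt((7.8230-7.8)/2) = sqrt(0.0115) = 0.1073

±(2.7949 + 0.1073i) i.e. 2.7949 + 0.1073i and -2.7949 - 0.1073i


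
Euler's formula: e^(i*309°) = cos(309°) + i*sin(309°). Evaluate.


cos(309°) = 0.6293
sin(309°) = -0.7771

e^(i*309°) = 0.6293 - 0.7771i


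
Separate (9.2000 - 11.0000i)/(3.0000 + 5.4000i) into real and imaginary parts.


Multiply by conjugate: (9.2000 - 11.0000i)(3.0000 - 5.4000i) / (3^2 + 5.4^2)
Numerator real = 9.2*3 - (11)*5.4 = -31.8
Numerator imag = -11*3 - 9.2*5.4 = -82.68
Denominator = 38.16
Re(z) = -31.8/38.16 = -0.8333
Im(z) = -82.68/38.16 = -2.1667

Re(z) = -0.8333, Im(z) = -2.1667


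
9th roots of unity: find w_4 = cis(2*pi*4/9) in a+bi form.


Angle = 360*4/9 = 160°
a = cos(160°) = -0.9397
b = sin(160°) = 0.3420

-0.9397 + 0.3420i


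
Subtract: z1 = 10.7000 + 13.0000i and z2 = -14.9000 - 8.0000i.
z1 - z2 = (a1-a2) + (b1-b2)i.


Real: 10.7 + 14.9 = 25.6
Imag: 13 + 8 = 21

25.6000 + 21.0000i


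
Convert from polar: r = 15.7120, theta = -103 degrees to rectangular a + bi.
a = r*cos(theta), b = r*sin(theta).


a = 15.7120*cos(-103°) = 15.7120*(-0.22495) = -3.5344
b = 15.7120*sin(-103°) = 15.7120*(-0.97437) = -15.3093

-3.5344 - 15.3093i


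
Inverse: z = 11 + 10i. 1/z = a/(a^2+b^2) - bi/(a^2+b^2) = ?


|z|^2 = 121+100 = 221
1/z = (11 - 10i)/221

1/z = 0.0498 - 0.0452i


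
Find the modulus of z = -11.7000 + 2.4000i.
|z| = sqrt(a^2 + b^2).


|z| = sqrt((-11.7)^2 + 2.4^2) = sqrt(136.89 + 5.76) = sqrt(142.65) = 11.9436

|z| = 11.9436


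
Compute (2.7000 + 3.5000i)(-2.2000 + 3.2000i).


Real = 2.7*(-2.2) - 3.5*3.2 = -5.94 - 11.2 = -17.14
Imag = 2.7*3.2 - (2.2)*3.5 = 8.64 - (7.7) = 0.94

-17.1400 + 0.9400i


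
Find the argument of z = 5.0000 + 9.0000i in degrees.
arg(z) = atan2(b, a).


Re = 5, Im = 9
arg = atan2(9, 5) = 60.9454 degrees

arg(z) = 60.9454 degrees


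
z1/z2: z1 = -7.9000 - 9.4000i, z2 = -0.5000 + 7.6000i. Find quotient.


Conjugate of z2 = -0.5000 - 7.6000i
Numerator: (-7.9000 - 9.4000i)(-0.5000 - 7.6000i) = -67.4900 + 64.7400i
Denominator: (-0.5)^2 + 7.6^2 = 58.01
Result = (-67.4900 + 64.7400i)/58.01

-1.1634 + 1.1160i


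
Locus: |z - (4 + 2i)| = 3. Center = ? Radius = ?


|z - z0| = r is a circle with center z0 and radius r.
Center = (4, 2), radius = 3

Circle with center (4, 2) and radius 3


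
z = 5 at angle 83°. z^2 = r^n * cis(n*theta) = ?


r^2 = 5^2 = 25
n*theta = 2*83° = 166° = 166° (mod 360)
a = 25*cos(166°) = -24.2574
b = 25*sin(166°) = 6.0480

25 cis(166°) = -24.2574 + 6.0480i


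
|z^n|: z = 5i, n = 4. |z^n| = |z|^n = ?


|z| = sqrt(0+25) = sqrt(25) = 5
|z^4| = |z|^4 = 5^4 = 625

|z^4| = 625


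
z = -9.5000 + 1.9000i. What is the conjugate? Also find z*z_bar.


z_bar = -9.5000 - 1.9000i
z*z_bar = (-9.5)^2 + 1.9^2 = 90.25 + 3.61 = 93.86

z_bar = -9.5000 - 1.9000i, z*z_bar = 93.86


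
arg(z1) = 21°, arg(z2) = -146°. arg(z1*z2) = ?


arg(z1*z2) = 21° - 146° = -125°
Normalized to (-180°, 180°]: -125°

-125°


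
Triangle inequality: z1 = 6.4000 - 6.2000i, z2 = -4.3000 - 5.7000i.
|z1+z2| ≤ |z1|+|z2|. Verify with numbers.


|z1| = sqrt(6.4^2 + (-6.2)^2) = sqrt(79.4) = 8.9107
|z2| = sqrt((-4.3)^2 + (-5.7)^2) = sqrt(50.98) = 7.1400
z1+z2 = 2.1000 - 11.9000i
|z1+z2| = sqrt(146.02) = 12.0839
|z1|+|z2| = 8.9107 + 7.1400 = 16.0507

|z1+z2| = 12.0839 ≤ |z1|+|z2| = 16.0507 (verified)


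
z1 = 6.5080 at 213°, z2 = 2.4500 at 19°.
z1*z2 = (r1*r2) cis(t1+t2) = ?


r = 6.5080 * 2.4500 = 15.9446
theta = 213° + 19° = 232° = 232° (mod 360)

15.9446 cis(232°)


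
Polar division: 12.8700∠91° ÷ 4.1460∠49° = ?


r = 12.8700 / 4.1460 = 3.1042
theta = 91° - 49° = 42° = 42° (mod 360)

3.1042 cis(42°)


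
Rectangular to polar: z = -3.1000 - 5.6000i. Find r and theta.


r = sqrt(9.61+31.36) = sqrt(40.97) = 6.4008
theta = atan2(-5.6, -3.1) = -118.9677 degrees

r = 6.4008, theta = -118.9677 degrees


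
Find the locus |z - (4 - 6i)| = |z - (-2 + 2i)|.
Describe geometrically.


Equal distances means the locus is the perpendicular bisector of z1 and z2.
Midpoint = ((4+(-2))/2, (-6+2)/2) = (1.0000, -2.0000)

Perpendicular bisector through (1.0000, -2.0000)


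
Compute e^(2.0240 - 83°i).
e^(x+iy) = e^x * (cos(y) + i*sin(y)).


e^2.0240 = 7.5685
cos(-83°) = 0.12187
sin(-83°) = -0.99255
Real = 7.5685*0.12187 = 0.9224
Imag = 7.5685*(-0.99255) = -7.5121

0.9224 - 7.5121i


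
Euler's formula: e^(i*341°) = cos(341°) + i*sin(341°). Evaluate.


cos(341°) = 0.9455
sin(341°) = -0.3256

e^(i*341°) = 0.9455 - 0.3256i


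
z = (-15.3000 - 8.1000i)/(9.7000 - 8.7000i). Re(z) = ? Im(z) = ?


Multiply by conjugate: (-15.3000 - 8.1000i)(9.7000 + 8.7000i) / (9.7^2 + (-8.7)^2)
Numerator real = -15.3*9.7 - (8.1)*(-8.7) = -77.94
Numerator imag = -8.1*9.7 - (-15.3)*(-8.7) = -211.68
Denominator = 169.78
Re(z) = -77.94/169.78 = -0.4591
Im(z) = -211.68/169.78 = -1.2468

Re(z) = -0.4591, Im(z) = -1.2468


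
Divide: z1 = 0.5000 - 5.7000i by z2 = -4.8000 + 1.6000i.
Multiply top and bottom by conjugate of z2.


Conjugate of z2 = -4.8000 - 1.6000i
Numerator: (0.5000 - 5.7000i)(-4.8000 - 1.6000i) = -11.5200 + 26.5600i
Denominator: (-4.8)^2 + 1.6^2 = 25.6
Result = (-11.5200 + 26.5600i)/25.6

-0.4500 + 1.0375i


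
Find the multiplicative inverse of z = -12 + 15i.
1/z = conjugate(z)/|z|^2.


|z|^2 = 144+225 = 369
1/z = (-12 - 15i)/369

1/z = -0.0325 - 0.0407i


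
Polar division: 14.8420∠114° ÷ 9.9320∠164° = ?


r = 14.8420 / 9.9320 = 1.4944
theta = 114° - 164° = -50° = 310° (mod 360)

1.4944 cis(310°)


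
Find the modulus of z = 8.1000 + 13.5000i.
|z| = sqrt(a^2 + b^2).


|z| = sqrt(8.1^2 + 13.5^2) = sqrt(65.61 + 182.25) = sqrt(247.86) = 15.7436

|z| = 15.7436


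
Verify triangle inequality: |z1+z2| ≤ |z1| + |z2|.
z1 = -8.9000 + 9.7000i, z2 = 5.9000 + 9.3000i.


|z1| = sqrt((-8.9)^2 + 9.7^2) = sqrt(173.3) = 13.1643
|z2| = sqrt(5.9^2 + 9.3^2) = sqrt(121.3) = 11.0136
z1+z2 = -3.0000 + 19.0000i
|z1+z2| = sqrt(370) = 19.2354
|z1|+|z2| = 13.1643 + 11.0136 = 24.1779

|z1+z2| = 19.2354 ≤ |z1|+|z2| = 24.1779 (verified)


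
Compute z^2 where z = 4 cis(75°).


r^2 = 4^2 = 16
n*theta = 2*75° = 150° = 150° (mod 360)
a = 16*cos(150°) = -13.8564
b = 16*sin(150°) = 8.0000

16 cis(150°) = -13.8564 + 8.0000i


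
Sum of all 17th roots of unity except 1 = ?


With w = e^(2*pi*i/17), all 17 of the 17th roots of unity w^0 = 1, w, ..., w^(16) sum to 0: 1 + w + ... + w^(16) = (1 - w^17)/(1 - w) = 0 since w^17 = 1, w ≠ 1.
Removing the root 1: w + w^2 + ... + w^(16) = 0 - 1 = -1

Sum = -1


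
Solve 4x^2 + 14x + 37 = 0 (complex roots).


disc = 14^2 - 4*4*37 = 196 - 592 = -396
sqrt(|disc|) = sqrt(396) = 19.8997
Real part = -14/(2*4) = -1.7500
Imag part = 19.8997/(2*4) = 2.4875

-1.7500 ± 2.4875i


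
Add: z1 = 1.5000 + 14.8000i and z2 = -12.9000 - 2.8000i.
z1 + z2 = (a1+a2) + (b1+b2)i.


Real: 1.5 - 12.9 = -11.4
Imag: 14.8 - 2.8 = 12

-11.4000 + 12.0000i


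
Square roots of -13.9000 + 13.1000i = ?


|z| = sqrt(193.21+171.61) = 19.1003
sqrt((|z|+a)/2) = sqrt((19.1003+(-13.9))/2) = sqrt(2.6001) = 1.6125
sqrt((|z|-a)/2) = sqrt((19.1003-(-13.9))/2) = sqrt(16.5001) = 4.0620

±(1.6125 + 4.0620i) i.e. 1.6125 + 4.0620i and -1.6125 - 4.0620i


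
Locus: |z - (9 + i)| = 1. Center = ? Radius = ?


|z - z0| = r is a circle with center z0 and radius r.
Center = (9, 1), radius = 1

Circle with center (9, 1) and radius 1


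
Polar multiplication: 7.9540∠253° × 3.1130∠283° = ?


r = 7.9540 * 3.1130 = 24.7608
theta = 253° + 283° = 536° = 176° (mod 360)

24.7608 cis(176°)


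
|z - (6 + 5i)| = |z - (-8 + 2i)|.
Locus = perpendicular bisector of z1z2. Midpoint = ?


Equal distances means the locus is the perpendicular bisector of z1 and z2.
Midpoint = ((6+(-8))/2, (5+2)/2) = (-1.0000, 3.5000)

Perpendicular bisector through (-1.0000, 3.5000)


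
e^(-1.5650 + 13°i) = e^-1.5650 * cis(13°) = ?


e^-1.5650 = 0.2091
cos(13°) = 0.9744
sin(13°) = 0.225
Real = 0.2091*0.9744 = 0.2037
Imag = 0.2091*0.225 = 0.0470

0.2037 + 0.0470i


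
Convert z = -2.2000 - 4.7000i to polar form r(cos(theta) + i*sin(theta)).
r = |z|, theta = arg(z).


r = sqrt(4.84+22.09) = sqrt(26.93) = 5.1894
theta = atan2(-4.7, -2.2) = -115.0836 degrees

r = 5.1894, theta = -115.0836 degrees


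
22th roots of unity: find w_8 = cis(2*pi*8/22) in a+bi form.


Angle = 360*8/22 = 130.9091°
a = cos(130.9091°) = -0.6549
b = sin(130.9091°) = 0.7557

-0.6549 + 0.7557i


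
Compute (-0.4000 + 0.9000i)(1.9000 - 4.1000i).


Real = -0.4*1.9 - 0.9*(-4.1) = -0.76 - (-3.69) = 2.93
Imag = -0.4*(-4.1) + 1.9*0.9 = 1.64 + 1.71 = 3.35

2.9300 + 3.3500i


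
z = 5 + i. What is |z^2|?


|z| = sqrt(25+1) = sqrt(26) = 5.0990
|z^2| = |z|^2 = (sqrt(26))^2 = 26

|z^2| = 26


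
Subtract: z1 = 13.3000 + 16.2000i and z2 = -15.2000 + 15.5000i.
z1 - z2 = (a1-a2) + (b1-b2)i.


Real: 13.3 + 15.2 = 28.5
Imag: 16.2 - 15.5 = 0.7

28.5000 + 0.7000i


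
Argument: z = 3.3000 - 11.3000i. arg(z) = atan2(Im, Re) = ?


Re = 3.3, Im = -11.3
arg = atan2(-11.3, 3.3) = -73.7203 degrees

arg(z) = -73.7203 degrees


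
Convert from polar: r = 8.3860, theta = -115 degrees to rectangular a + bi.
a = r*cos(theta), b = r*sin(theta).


a = 8.3860*cos(-115°) = 8.3860*(-0.42262) = -3.5441
b = 8.3860*sin(-115°) = 8.3860*(-0.90631) = -7.6003

-3.5441 - 7.6003i


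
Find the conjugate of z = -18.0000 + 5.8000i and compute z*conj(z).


z_bar = -18.0000 - 5.8000i
z*z_bar = (-18)^2 + 5.8^2 = 324 + 33.64 = 357.64

z_bar = -18.0000 - 5.8000i, z*z_bar = 357.64


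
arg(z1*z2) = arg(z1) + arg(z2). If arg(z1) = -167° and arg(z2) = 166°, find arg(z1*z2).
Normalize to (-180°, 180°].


arg(z1*z2) = -167° + 166° = -1°
Normalized to (-180°, 180°]: -1°

-1°


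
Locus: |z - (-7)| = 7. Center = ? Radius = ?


|z - z0| = r is a circle with center z0 and radius r.
Center = (-7, 0), radius = 7

Circle with center (-7, 0) and radius 7


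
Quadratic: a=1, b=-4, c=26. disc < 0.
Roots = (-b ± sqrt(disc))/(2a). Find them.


disc = (-4)^2 - 4*1*26 = 16 - 104 = -88
sqrt(|disc|) = sqrt(88) = 9.3808
Real part = 4/(2*1) = 2.0000
Imag part = 9.3808/(2*1) = 4.6904

2.0000 ± 4.6904i


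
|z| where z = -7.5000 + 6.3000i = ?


|z| = sqrt((-7.5)^2 + 6.3^2) = sqrt(56.25 + 39.69) = sqrt(95.94) = 9.7949

|z| = 9.7949


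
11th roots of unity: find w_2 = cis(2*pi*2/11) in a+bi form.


Angle = 360*2/11 = 65.4545°
a = cos(65.4545°) = 0.4154
b = sin(65.4545°) = 0.9096

0.4154 + 0.9096i


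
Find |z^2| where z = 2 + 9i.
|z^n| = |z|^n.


|z| = sqrt(4+81) = sqrt(85) = 9.2195
|z^2| = |z|^2 = (sqrt(85))^2 = 85

|z^2| = 85


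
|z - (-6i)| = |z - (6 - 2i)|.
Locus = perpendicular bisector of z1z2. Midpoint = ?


Equal distances means the locus is the perpendicular bisector of z1 and z2.
Midpoint = ((0+6)/2, (-6+(-2))/2) = (3.0000, -4.0000)

Perpendicular bisector through (3.0000, -4.0000)


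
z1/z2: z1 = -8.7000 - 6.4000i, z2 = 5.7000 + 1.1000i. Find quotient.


Conjugate of z2 = 5.7000 - 1.1000i
Numerator: (-8.7000 - 6.4000i)(5.7000 - 1.1000i) = -56.6300 - 26.9100i
Denominator: 5.7^2 + 1.1^2 = 33.7
Result = (-56.6300 - 26.9100i)/33.7

-1.6804 - 0.7985i


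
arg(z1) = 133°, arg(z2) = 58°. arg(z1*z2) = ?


arg(z1*z2) = 133° + 58° = 191°
Normalized to (-180°, 180°]: -169°

-169°


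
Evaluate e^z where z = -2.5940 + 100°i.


e^-2.5940 = 0.0747
cos(100°) = -0.1736
sin(100°) = 0.9848
Real = 0.0747*(-0.1736) = -0.0130
Imag = 0.0747*0.9848 = 0.0736

-0.0130 + 0.0736i


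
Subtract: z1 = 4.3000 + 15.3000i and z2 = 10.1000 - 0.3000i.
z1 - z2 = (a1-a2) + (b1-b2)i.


Real: 4.3 - 10.1 = -5.8
Imag: 15.3 + 0.3 = 15.6

-5.8000 + 15.6000i


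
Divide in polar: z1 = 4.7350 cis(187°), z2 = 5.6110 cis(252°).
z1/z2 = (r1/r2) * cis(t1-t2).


r = 4.7350 / 5.6110 = 0.8439
theta = 187° - 252° = -65° = 295° (mod 360)

0.8439 cis(295°)


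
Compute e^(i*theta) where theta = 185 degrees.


cos(185°) = -0.9962
sin(185°) = -0.0872

e^(i*185°) = -0.9962 - 0.0872i


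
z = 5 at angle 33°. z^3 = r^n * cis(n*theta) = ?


r^3 = 5^3 = 125
n*theta = 3*33° = 99° = 99° (mod 360)
a = 125*cos(99°) = -19.5543
b = 125*sin(99°) = 123.4610

125 cis(99°) = -19.5543 + 123.4610i


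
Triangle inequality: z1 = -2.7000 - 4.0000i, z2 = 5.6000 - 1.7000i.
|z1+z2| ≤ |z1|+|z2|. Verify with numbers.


|z1| = sqrt((-2.7)^2 + (-4)^2) = sqrt(23.29) = 4.8260
|z2| = sqrt(5.6^2 + (-1.7)^2) = sqrt(34.25) = 5.8523
z1+z2 = 2.9000 - 5.7000i
|z1+z2| = sqrt(40.9) = 6.3953
|z1|+|z2| = 4.8260 + 5.8523 = 10.6783

|z1+z2| = 6.3953 ≤ |z1|+|z2| = 10.6783 (verified)


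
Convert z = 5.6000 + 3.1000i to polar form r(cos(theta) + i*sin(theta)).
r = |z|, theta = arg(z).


r = sqrt(31.36+9.61) = sqrt(40.97) = 6.4008
theta = atan2(3.1, 5.6) = 28.9677 degrees

r = 6.4008, theta = 28.9677 degrees


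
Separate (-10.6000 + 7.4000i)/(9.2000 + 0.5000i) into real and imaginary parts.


Multiply by conjugate: (-10.6000 + 7.4000i)(9.2000 - 0.5000i) / (9.2^2 + 0.5^2)
Numerator real = -10.6*9.2 + 7.4*0.5 = -93.82
Numerator imag = 7.4*9.2 - (-10.6)*0.5 = 73.38
Denominator = 84.89
Re(z) = -93.82/84.89 = -1.1052
Im(z) = 73.38/84.89 = 0.8644

Re(z) = -1.1052, Im(z) = 0.8644


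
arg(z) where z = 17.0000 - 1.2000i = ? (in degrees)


Re = 17, Im = -1.2
arg = atan2(-1.2, 17) = -4.0377 degrees

arg(z) = -4.0377 degrees


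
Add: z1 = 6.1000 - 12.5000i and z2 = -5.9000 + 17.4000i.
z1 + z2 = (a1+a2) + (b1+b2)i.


Real: 6.1 - 5.9 = 0.2
Imag: -12.5 + 17.4 = 4.9

0.2000 + 4.9000i


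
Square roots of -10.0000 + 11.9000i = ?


|z| = sqrt(100+141.61) = 15.5438
sqrt((|z|+a)/2) = sqrt((15.5438+(-10))/2) = sqrt(2.7719) = 1.6649
sqrt((|z|-a)/2) = sqrt((15.5438-(-10))/2) = sqrt(12.7719) = 3.5738

±(1.6649 + 3.5738i) i.e. 1.6649 + 3.5738i and -1.6649 - 3.5738i


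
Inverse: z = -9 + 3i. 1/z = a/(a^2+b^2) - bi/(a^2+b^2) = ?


|z|^2 = 81+9 = 90
1/z = (-9 - 3i)/90

1/z = -0.1000 - 0.0333i


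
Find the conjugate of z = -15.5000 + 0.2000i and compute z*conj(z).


z_bar = -15.5000 - 0.2000i
z*z_bar = (-15.5)^2 + 0.2^2 = 240.25 + 0.04 = 240.29

z_bar = -15.5000 - 0.2000i, z*z_bar = 240.29


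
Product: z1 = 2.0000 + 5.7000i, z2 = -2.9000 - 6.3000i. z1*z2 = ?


Real = 2*(-2.9) - 5.7*(-6.3) = -5.8 - (-35.91) = 30.11
Imag = 2*(-6.3) - (2.9)*5.7 = -12.6 - (16.53) = -29.13

30.1100 - 29.1300i


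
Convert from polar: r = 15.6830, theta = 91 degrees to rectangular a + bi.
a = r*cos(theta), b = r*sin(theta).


a = 15.6830*cos(91°) = 15.6830*(-0.01745) = -0.2737
b = 15.6830*sin(91°) = 15.6830*0.99985 = 15.6806

-0.2737 + 15.6806i


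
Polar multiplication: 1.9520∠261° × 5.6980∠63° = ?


r = 1.9520 * 5.6980 = 11.1225
theta = 261° + 63° = 324° = 324° (mod 360)

11.1225 cis(324°)


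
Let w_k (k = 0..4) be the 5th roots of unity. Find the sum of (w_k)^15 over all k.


The roots are w_k = w^k with w = e^(2*pi*i/5), and (w^k)^15 = (w^15)^k.
So S = 1 + u + u^2 + ... + u^(4) with u = w^15.
15 = 3*5 + 0, so 15 is a multiple of 5 and u = (w^5)^3 = 1.
Every one of the 5 terms equals 1: S = 5

S = 5


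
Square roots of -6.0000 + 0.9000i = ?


|z| = sqrt(36+0.81) = 6.0671
sqrt((|z|+a)/2) = sqrt((6.0671+(-6))/2) = sqrt(0.0336) = 0.1832
sqrt((|z|-a)/2) = sqrt((6.0671-(-6))/2) = sqrt(6.0336) = 2.4563

±(0.1832 + 2.4563i) i.e. 0.1832 + 2.4563i and -0.1832 - 2.4563i


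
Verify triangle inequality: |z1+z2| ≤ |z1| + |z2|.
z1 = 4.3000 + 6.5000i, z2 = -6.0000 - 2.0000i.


|z1| = sqrt(4.3^2 + 6.5^2) = sqrt(60.74) = 7.7936
|z2| = sqrt((-6)^2 + (-2)^2) = sqrt(40) = 6.3246
z1+z2 = -1.7000 + 4.5000i
|z1+z2| = sqrt(23.14) = 4.8104
|z1|+|z2| = 7.7936 + 6.3246 = 14.1182

|z1+z2| = 4.8104 ≤ |z1|+|z2| = 14.1182 (verified)


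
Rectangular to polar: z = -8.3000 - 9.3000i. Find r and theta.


r = sqrt(68.89+86.49) = sqrt(155.38) = 12.4652
theta = atan2(-9.3, -8.3) = -131.7481 degrees

r = 12.4652, theta = -131.7481 degrees


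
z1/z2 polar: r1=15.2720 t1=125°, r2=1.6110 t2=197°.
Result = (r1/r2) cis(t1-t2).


r = 15.2720 / 1.6110 = 9.4798
theta = 125° - 197° = -72° = 288° (mod 360)

9.4798 cis(288°)


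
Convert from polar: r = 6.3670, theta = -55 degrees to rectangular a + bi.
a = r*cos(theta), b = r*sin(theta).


a = 6.3670*cos(-55°) = 6.3670*0.57358 = 3.6520
b = 6.3670*sin(-55°) = 6.3670*(-0.81915) = -5.2155

3.6520 - 5.2155i


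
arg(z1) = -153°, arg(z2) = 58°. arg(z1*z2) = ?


arg(z1*z2) = -153° + 58° = -95°
Normalized to (-180°, 180°]: -95°

-95°


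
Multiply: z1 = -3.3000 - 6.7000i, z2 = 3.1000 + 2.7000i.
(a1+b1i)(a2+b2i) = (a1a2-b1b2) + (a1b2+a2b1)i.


Real = -3.3*3.1 - (-6.7)*2.7 = -10.23 - (-18.09) = 7.86
Imag = -3.3*2.7 + 3.1*(-6.7) = -8.91 - (20.77) = -29.68

7.8600 - 29.6800i


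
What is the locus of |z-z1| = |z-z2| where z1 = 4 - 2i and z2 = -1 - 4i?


Equal distances means the locus is the perpendicular bisector of z1 and z2.
Midpoint = ((4+(-1))/2, (-2+(-4))/2) = (1.5000, -3.0000)

Perpendicular bisector through (1.5000, -3.0000)


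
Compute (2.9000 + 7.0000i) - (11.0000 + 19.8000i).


Real: 2.9 - 11 = -8.1
Imag: 7 - 19.8 = -12.8

-8.1000 - 12.8000i


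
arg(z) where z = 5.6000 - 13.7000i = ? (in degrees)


Re = 5.6, Im = -13.7
arg = atan2(-13.7, 5.6) = -67.7673 degrees

arg(z) = -67.7673 degrees


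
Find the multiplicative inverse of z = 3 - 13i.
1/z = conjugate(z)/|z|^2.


|z|^2 = 9+169 = 178
1/z = (3 + 13i)/178

1/z = 0.0169 + 0.0730i


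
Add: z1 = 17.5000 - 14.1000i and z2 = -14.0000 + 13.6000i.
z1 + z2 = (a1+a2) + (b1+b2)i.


Real: 17.5 - 14 = 3.5
Imag: -14.1 + 13.6 = -0.5

3.5000 - 0.5000i


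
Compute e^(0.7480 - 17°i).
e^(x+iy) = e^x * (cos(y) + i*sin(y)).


e^0.7480 = 2.1128
cos(-17°) = 0.9563
sin(-17°) = -0.29237
Real = 2.1128*0.9563 = 2.0205
Imag = 2.1128*(-0.29237) = -0.6177

2.0205 - 0.6177i


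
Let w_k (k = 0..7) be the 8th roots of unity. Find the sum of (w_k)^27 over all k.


The roots are w_k = w^k with w = e^(2*pi*i/8), and (w^k)^27 = (w^27)^k.
So S = 1 + u + u^2 + ... + u^(7) with u = w^27.
27 = 3*8 + 3, so 27 is not a multiple of 8: u = (w^8)^3 * w^3 = w^3 ≠ 1 (w is a primitive 8th root), while u^8 = (w^8)^27 = 1.
Geometric series: S = (1 - u^8)/(1 - u) = (1 - 1)/(1 - u) = 0

S = 0


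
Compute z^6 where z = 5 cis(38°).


r^6 = 5^6 = 15625
n*theta = 6*38° = 228° = 228° (mod 360)
a = 15625*cos(228°) = -10455.1657
b = 15625*sin(228°) = -11611.6379

15625 cis(228°) = -10455.1657 - 11611.6379i


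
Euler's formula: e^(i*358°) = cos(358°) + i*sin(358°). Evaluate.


cos(358°) = 0.9994
sin(358°) = -0.0349

e^(i*358°) = 0.9994 - 0.0349i


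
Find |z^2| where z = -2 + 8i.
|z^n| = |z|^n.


|z| = sqrt(4+64) = sqrt(68) = 8.2462
|z^2| = |z|^2 = (sqrt(68))^2 = 68

|z^2| = 68


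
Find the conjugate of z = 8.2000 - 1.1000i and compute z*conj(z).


z_bar = 8.2000 + 1.1000i
z*z_bar = 8.2^2 + (-1.1)^2 = 67.24 + 1.21 = 68.45

z_bar = 8.2000 + 1.1000i, z*z_bar = 68.45


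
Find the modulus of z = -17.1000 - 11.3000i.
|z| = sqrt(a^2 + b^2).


|z| = sqrt((-17.1)^2 + (-11.3)^2) = sqrt(292.41 + 127.69) = sqrt(420.1) = 20.4963

|z| = 20.4963


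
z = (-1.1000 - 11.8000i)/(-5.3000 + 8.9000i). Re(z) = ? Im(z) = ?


Multiply by conjugate: (-1.1000 - 11.8000i)(-5.3000 - 8.9000i) / ((-5.3)^2 + 8.9^2)
Numerator real = -1.1*(-5.3) - (11.8)*8.9 = -99.19
Numerator imag = -11.8*(-5.3) - (-1.1)*8.9 = 72.33
Denominator = 107.3
Re(z) = -99.19/107.3 = -0.9244
Im(z) = 72.33/107.3 = 0.6741

Re(z) = -0.9244, Im(z) = 0.6741


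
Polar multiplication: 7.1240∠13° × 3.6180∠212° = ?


r = 7.1240 * 3.6180 = 25.7746
theta = 13° + 212° = 225° = 225° (mod 360)

25.7746 cis(225°)


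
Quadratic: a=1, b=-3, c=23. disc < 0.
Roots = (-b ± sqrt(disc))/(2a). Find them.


disc = (-3)^2 - 4*1*23 = 9 - 92 = -83
sqrt(|disc|) = sqrt(83) = 9.1104
Real part = 3/(2*1) = 1.5000
Imag part = 9.1104/(2*1) = 4.5552

1.5000 ± 4.5552i


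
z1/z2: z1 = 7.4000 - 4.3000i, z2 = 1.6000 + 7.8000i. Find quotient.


Conjugate of z2 = 1.6000 - 7.8000i
Numerator: (7.4000 - 4.3000i)(1.6000 - 7.8000i) = -21.7000 - 64.6000i
Denominator: 1.6^2 + 7.8^2 = 63.4
Result = (-21.7000 - 64.6000i)/63.4

-0.3423 - 1.0189i


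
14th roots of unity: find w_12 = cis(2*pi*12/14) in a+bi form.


Angle = 360*12/14 = 308.5714°
a = cos(308.5714°) = 0.6235
b = sin(308.5714°) = -0.7818

0.6235 - 0.7818i


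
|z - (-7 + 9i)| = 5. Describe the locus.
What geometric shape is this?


|z - z0| = r is a circle with center z0 and radius r.
Center = (-7, 9), radius = 5

Circle with center (-7, 9) and radius 5


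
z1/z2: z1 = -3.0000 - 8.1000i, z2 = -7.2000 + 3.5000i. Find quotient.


Conjugate of z2 = -7.2000 - 3.5000i
Numerator: (-3.0000 - 8.1000i)(-7.2000 - 3.5000i) = -6.7500 + 68.8200i
Denominator: (-7.2)^2 + 3.5^2 = 64.09
Result = (-6.7500 + 68.8200i)/64.09

-0.1053 + 1.0738i


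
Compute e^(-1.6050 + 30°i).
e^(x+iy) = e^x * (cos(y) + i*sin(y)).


e^-1.6050 = 0.20089
cos(30°) = 0.866
sin(30°) = 0.5
Real = 0.20089*0.866 = 0.1740
Imag = 0.20089*0.5 = 0.1004

0.1740 + 0.1004i


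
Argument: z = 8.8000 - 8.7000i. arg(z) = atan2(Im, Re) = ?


Re = 8.8, Im = -8.7
arg = atan2(-8.7, 8.8) = -44.6726 degrees

arg(z) = -44.6726 degrees


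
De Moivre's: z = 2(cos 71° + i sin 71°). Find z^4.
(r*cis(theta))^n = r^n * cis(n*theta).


r^4 = 2^4 = 16
n*theta = 4*71° = 284° = 284° (mod 360)
a = 16*cos(284°) = 3.8708
b = 16*sin(284°) = -15.5247

16 cis(284°) = 3.8708 - 15.5247i


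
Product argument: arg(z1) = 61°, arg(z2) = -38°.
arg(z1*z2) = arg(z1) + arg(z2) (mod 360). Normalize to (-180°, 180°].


arg(z1*z2) = 61° - 38° = 23°
Normalized to (-180°, 180°]: 23°

23°


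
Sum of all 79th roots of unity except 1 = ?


With w = e^(2*pi*i/79), all 79 of the 79th roots of unity w^0 = 1, w, ..., w^(78) sum to 0: 1 + w + ... + w^(78) = (1 - w^79)/(1 - w) = 0 since w^79 = 1, w ≠ 1.
Removing the root 1: w + w^2 + ... + w^(78) = 0 - 1 = -1

Sum = -1


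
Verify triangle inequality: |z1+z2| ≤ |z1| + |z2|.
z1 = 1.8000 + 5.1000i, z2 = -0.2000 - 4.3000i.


|z1| = sqrt(1.8^2 + 5.1^2) = sqrt(29.25) = 5.4083
|z2| = sqrt((-0.2)^2 + (-4.3)^2) = sqrt(18.53) = 4.3046
z1+z2 = 1.6000 + 0.8000i
|z1+z2| = sqrt(3.2) = 1.7889
|z1|+|z2| = 5.4083 + 4.3046 = 9.7129

|z1+z2| = 1.7889 ≤ |z1|+|z2| = 9.7129 (verified)


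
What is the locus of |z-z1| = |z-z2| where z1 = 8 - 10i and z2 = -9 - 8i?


Equal distances means the locus is the perpendicular bisector of z1 and z2.
Midpoint = ((8+(-9))/2, (-10+(-8))/2) = (-0.5000, -9.0000)

Perpendicular bisector through (-0.5000, -9.0000)


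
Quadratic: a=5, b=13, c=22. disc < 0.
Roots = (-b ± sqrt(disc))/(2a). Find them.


disc = 13^2 - 4*5*22 = 169 - 440 = -271
sqrt(|disc|) = sqrt(271) = 16.4621
Real part = -13/(2*5) = -1.3000
Imag part = 16.4621/(2*5) = 1.6462

-1.3000 ± 1.6462i


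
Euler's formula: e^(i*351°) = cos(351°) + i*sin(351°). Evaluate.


cos(351°) = 0.9877
sin(351°) = -0.1564

e^(i*351°) = 0.9877 - 0.1564i


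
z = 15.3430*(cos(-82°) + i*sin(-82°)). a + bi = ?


a = 15.3430*cos(-82°) = 15.3430*0.13917 = 2.1353
b = 15.3430*sin(-82°) = 15.3430*(-0.99027) = -15.1937

2.1353 - 15.1937i


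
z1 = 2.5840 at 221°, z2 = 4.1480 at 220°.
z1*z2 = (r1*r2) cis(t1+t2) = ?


r = 2.5840 * 4.1480 = 10.7184
theta = 221° + 220° = 441° = 81° (mod 360)

10.7184 cis(81°)


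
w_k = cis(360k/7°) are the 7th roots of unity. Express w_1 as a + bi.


Angle = 360*1/7 = 51.4286°
a = cos(51.4286°) = 0.6235
b = sin(51.4286°) = 0.7818

0.6235 + 0.7818i


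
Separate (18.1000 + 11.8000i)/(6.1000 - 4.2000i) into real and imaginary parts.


Multiply by conjugate: (18.1000 + 11.8000i)(6.1000 + 4.2000i) / (6.1^2 + (-4.2)^2)
Numerator real = 18.1*6.1 + 11.8*(-4.2) = 60.85
Numerator imag = 11.8*6.1 - 18.1*(-4.2) = 148
Denominator = 54.85
Re(z) = 60.85/54.85 = 1.1094
Im(z) = 148/54.85 = 2.6983

Re(z) = 1.1094, Im(z) = 2.6983


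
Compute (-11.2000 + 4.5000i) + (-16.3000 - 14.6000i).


Real: -11.2 - 16.3 = -27.5
Imag: 4.5 - 14.6 = -10.1

-27.5000 - 10.1000i


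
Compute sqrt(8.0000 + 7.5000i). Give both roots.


|z| = sqrt(64+56.25) = 10.9659
sqrt((|z|+a)/2) = sqrt((10.9659+8)/2) = sqrt(9.4829) = 3.0794
sqrt((|z|-a)/2) = sqrt((10.9659-8)/2) = sqrt(1.4829) = 1.2178

±(3.0794 + 1.2178i) i.e. 3.0794 + 1.2178i and -3.0794 - 1.2178i


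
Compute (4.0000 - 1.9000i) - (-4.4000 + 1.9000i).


Real: 4 + 4.4 = 8.4
Imag: -1.9 - 1.9 = -3.8

8.4000 - 3.8000i


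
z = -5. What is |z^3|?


|z| = sqrt(25+0) = sqrt(25) = 5
|z^3| = |z|^3 = 5^3 = 125

|z^3| = 125


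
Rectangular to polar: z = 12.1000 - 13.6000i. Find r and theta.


r = sqrt(146.41+184.96) = sqrt(331.37) = 18.2036
theta = atan2(-13.6, 12.1) = -48.3403 degrees

r = 18.2036, theta = -48.3403 degrees


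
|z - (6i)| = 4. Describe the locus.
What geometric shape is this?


|z - z0| = r is a circle with center z0 and radius r.
Center = (0, 6), radius = 4

Circle with center (0, 6) and radius 4


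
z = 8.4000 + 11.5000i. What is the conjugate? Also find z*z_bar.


z_bar = 8.4000 - 11.5000i
z*z_bar = 8.4^2 + 11.5^2 = 70.56 + 132.25 = 202.81

z_bar = 8.4000 - 11.5000i, z*z_bar = 202.81


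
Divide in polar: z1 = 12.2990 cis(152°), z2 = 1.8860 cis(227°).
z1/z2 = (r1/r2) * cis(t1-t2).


r = 12.2990 / 1.8860 = 6.5212
theta = 152° - 227° = -75° = 285° (mod 360)

6.5212 cis(285°)


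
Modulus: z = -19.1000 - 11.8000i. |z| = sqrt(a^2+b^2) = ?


|z| = sqrt((-19.1)^2 + (-11.8)^2) = sqrt(364.81 + 139.24) = sqrt(504.05) = 22.4511

|z| = 22.4511


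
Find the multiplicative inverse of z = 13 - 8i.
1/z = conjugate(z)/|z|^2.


|z|^2 = 169+64 = 233
1/z = (13 + 8i)/233

1/z = 0.0558 + 0.0343i


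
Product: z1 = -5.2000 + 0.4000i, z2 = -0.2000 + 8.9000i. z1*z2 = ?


Real = -5.2*(-0.2) - 0.4*8.9 = 1.04 - 3.56 = -2.52
Imag = -5.2*8.9 - (0.2)*0.4 = -46.28 - (0.08) = -46.36

-2.5200 - 46.3600i


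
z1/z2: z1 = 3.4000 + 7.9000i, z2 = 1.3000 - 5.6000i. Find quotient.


Conjugate of z2 = 1.3000 + 5.6000i
Numerator: (3.4000 + 7.9000i)(1.3000 + 5.6000i) = -39.8200 + 29.3100i
Denominator: 1.3^2 + (-5.6)^2 = 33.05
Result = (-39.8200 + 29.3100i)/33.05

-1.2048 + 0.8868i


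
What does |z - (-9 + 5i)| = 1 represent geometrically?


|z - z0| = r is a circle with center z0 and radius r.
Center = (-9, 5), radius = 1

Circle with center (-9, 5) and radius 1


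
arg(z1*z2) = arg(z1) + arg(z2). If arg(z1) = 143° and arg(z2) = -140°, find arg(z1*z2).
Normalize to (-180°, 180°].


arg(z1*z2) = 143° - 140° = 3°
Normalized to (-180°, 180°]: 3°

3°


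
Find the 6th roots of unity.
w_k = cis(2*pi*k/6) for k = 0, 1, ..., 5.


The 6th roots of unity are cis(360k/6°) for k=0..5
Angle step = 360/6 = 60°
Primitive root: cis(60°)
Primitive root = 0.5000 + 0.8660i

6 roots at angles: 0°, 60°, 120°, 180°, 240°, 300°


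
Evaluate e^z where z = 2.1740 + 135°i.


e^2.1740 = 8.7934
cos(135°) = -0.70711
sin(135°) = 0.70711
Real = 8.7934*(-0.70711) = -6.2179
Imag = 8.7934*0.70711 = 6.2179

-6.2179 + 6.2179i


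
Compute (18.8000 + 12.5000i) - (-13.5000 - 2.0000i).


Real: 18.8 + 13.5 = 32.3
Imag: 12.5 + 2 = 14.5

32.3000 + 14.5000i


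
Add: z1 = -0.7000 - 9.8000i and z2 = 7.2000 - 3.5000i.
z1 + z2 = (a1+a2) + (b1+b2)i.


Real: -0.7 + 7.2 = 6.5
Imag: -9.8 - 3.5 = -13.3

6.5000 - 13.3000i


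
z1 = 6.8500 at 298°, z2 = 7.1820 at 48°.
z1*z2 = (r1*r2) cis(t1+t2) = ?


r = 6.8500 * 7.1820 = 49.1967
theta = 298° + 48° = 346° = 346° (mod 360)

49.1967 cis(346°)


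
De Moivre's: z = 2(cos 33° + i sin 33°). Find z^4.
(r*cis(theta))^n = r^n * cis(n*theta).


r^4 = 2^4 = 16
n*theta = 4*33° = 132° = 132° (mod 360)
a = 16*cos(132°) = -10.7061
b = 16*sin(132°) = 11.8903

16 cis(132°) = -10.7061 + 11.8903i


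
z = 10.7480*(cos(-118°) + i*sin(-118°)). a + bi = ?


a = 10.7480*cos(-118°) = 10.7480*(-0.46947) = -5.0459
b = 10.7480*sin(-118°) = 10.7480*(-0.88295) = -9.4899

-5.0459 - 9.4899i


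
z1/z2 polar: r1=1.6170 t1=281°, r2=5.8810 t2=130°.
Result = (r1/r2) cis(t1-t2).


r = 1.6170 / 5.8810 = 0.2750
theta = 281° - 130° = 151° = 151° (mod 360)

0.2750 cis(151°)


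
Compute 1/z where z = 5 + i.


|z|^2 = 25+1 = 26
1/z = (5 - 1i)/26

1/z = 0.1923 - 0.0385i


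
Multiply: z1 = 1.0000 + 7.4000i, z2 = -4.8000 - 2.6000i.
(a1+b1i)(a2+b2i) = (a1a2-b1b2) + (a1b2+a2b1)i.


Real = 1*(-4.8) - 7.4*(-2.6) = -4.8 - (-19.24) = 14.44
Imag = 1*(-2.6) - (4.8)*7.4 = -2.6 - (35.52) = -38.12

14.4400 - 38.1200i


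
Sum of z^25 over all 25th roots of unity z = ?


The roots are w_k = w^k with w = e^(2*pi*i/25), and (w^k)^25 = (w^25)^k.
So S = 1 + u + u^2 + ... + u^(24) with u = w^25.
25 = 1*25 + 0, so 25 is a multiple of 25 and u = (w^25)^1 = 1.
Every one of the 25 terms equals 1: S = 25

S = 25


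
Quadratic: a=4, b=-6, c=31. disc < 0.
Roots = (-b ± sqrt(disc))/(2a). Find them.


disc = (-6)^2 - 4*4*31 = 36 - 496 = -460
sqrt(|disc|) = sqrt(460) = 21.4476
Real part = 6/(2*4) = 0.7500
Imag part = 21.4476/(2*4) = 2.6810

0.7500 ± 2.6810i


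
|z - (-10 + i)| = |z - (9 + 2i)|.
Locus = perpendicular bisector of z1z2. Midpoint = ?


Equal distances means the locus is the perpendicular bisector of z1 and z2.
Midpoint = ((-10+9)/2, (1+2)/2) = (-0.5000, 1.5000)

Perpendicular bisector through (-0.5000, 1.5000)


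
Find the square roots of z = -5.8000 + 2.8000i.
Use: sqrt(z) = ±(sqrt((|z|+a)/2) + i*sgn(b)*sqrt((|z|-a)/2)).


|z| = sqrt(33.64+7.84) = 6.4405
sqrt((|z|+a)/2) = sqrt((6.4405+(-5.8))/2) = sqrt(0.3202) = 0.5659
sqrt((|z|-a)/2) = sqrt((6.4405-(-5.8))/2) = sqrt(6.1202) = 2.4739

±(0.5659 + 2.4739i) i.e. 0.5659 + 2.4739i and -0.5659 - 2.4739i


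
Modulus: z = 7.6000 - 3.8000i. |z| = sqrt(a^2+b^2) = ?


|z| = sqrt(7.6^2 + (-3.8)^2) = sqrt(57.76 + 14.44) = sqrt(72.2) = 8.4971

|z| = 8.4971


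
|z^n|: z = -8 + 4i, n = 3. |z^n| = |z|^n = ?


|z| = sqrt(64+16) = sqrt(80) = 8.9443
|z^3| = |z|^3 = (sqrt(80))^3 = 80*sqrt(80)

|z^3| = 80*sqrt(80) ≈ 715.5418


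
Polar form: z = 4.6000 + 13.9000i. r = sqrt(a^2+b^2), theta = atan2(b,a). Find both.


r = sqrt(21.16+193.21) = sqrt(214.37) = 14.6414
theta = atan2(13.9, 4.6) = 71.6888 degrees

r = 14.6414, theta = 71.6888 degrees


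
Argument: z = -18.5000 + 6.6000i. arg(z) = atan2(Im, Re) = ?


Re = -18.5, Im = 6.6
arg = atan2(6.6, -18.5) = 160.3658 degrees

arg(z) = 160.3658 degrees


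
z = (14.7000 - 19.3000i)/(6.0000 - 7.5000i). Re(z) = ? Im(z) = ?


Multiply by conjugate: (14.7000 - 19.3000i)(6.0000 + 7.5000i) / (6^2 + (-7.5)^2)
Numerator real = 14.7*6 - (19.3)*(-7.5) = 232.95
Numerator imag = -19.3*6 - 14.7*(-7.5) = -5.55
Denominator = 92.25
Re(z) = 232.95/92.25 = 2.5252
Im(z) = -5.55/92.25 = -0.0602

Re(z) = 2.5252, Im(z) = -0.0602


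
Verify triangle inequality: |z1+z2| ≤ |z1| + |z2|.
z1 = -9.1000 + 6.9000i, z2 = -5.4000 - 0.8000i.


|z1| = sqrt((-9.1)^2 + 6.9^2) = sqrt(130.42) = 11.4202
|z2| = sqrt((-5.4)^2 + (-0.8)^2) = sqrt(29.8) = 5.4589
z1+z2 = -14.5000 + 6.1000i
|z1+z2| = sqrt(247.46) = 15.7309
|z1|+|z2| = 11.4202 + 5.4589 = 16.8791

|z1+z2| = 15.7309 ≤ |z1|+|z2| = 16.8791 (verified)


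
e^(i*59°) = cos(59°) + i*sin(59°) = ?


cos(59°) = 0.5150
sin(59°) = 0.8572

e^(i*59°) = 0.5150 + 0.8572i


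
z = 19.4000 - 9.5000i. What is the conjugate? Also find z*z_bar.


z_bar = 19.4000 + 9.5000i
z*z_bar = 19.4^2 + (-9.5)^2 = 376.36 + 90.25 = 466.61

z_bar = 19.4000 + 9.5000i, z*z_bar = 466.61


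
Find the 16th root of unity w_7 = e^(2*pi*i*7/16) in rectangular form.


Angle = 360*7/16 = 157.5°
a = cos(157.5°) = -0.9239
b = sin(157.5°) = 0.3827

-0.9239 + 0.3827i


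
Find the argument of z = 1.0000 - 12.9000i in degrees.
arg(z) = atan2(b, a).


Re = 1, Im = -12.9
arg = atan2(-12.9, 1) = -85.5673 degrees

arg(z) = -85.5673 degrees


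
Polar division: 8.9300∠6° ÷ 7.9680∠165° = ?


r = 8.9300 / 7.9680 = 1.1207
theta = 6° - 165° = -159° = 201° (mod 360)

1.1207 cis(201°)


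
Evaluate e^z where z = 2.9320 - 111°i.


e^2.9320 = 18.765123
cos(-111°) = -0.358368
sin(-111°) = -0.9335804
Real = 18.765123*(-0.358368) = -6.7248
Imag = 18.765123*(-0.9335804) = -17.5188

-6.7248 - 17.5188i


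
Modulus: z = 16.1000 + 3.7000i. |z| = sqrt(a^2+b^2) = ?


|z| = sqrt(16.1^2 + 3.7^2) = sqrt(259.21 + 13.69) = sqrt(272.9) = 16.5197

|z| = 16.5197


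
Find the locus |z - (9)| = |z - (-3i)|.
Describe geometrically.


Equal distances means the locus is the perpendicular bisector of z1 and z2.
Midpoint = ((9+0)/2, (0+(-3))/2) = (4.5000, -1.5000)

Perpendicular bisector through (4.5000, -1.5000)


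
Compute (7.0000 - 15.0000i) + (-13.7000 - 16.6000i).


Real: 7 - 13.7 = -6.7
Imag: -15 - 16.6 = -31.6

-6.7000 - 31.6000i


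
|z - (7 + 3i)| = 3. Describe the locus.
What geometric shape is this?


|z - z0| = r is a circle with center z0 and radius r.
Center = (7, 3), radius = 3

Circle with center (7, 3) and radius 3


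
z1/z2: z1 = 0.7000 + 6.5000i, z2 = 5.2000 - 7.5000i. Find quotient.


Conjugate of z2 = 5.2000 + 7.5000i
Numerator: (0.7000 + 6.5000i)(5.2000 + 7.5000i) = -45.1100 + 39.0500i
Denominator: 5.2^2 + (-7.5)^2 = 83.29
Result = (-45.1100 + 39.0500i)/83.29

-0.5416 + 0.4688i
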